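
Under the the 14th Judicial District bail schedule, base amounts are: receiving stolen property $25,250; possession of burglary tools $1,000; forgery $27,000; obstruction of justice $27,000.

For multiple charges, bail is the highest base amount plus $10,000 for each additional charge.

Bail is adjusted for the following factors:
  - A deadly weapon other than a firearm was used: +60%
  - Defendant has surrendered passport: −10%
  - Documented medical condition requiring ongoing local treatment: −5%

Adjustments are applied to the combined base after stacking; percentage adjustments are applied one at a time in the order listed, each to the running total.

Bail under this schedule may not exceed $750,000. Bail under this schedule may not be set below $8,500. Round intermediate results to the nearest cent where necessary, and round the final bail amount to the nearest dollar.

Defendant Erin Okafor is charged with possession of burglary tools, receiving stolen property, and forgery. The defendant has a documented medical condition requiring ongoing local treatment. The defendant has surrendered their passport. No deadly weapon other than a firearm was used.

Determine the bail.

$40,185

Base amounts from the schedule: possession of burglary tools $1,000; receiving stolen property $25,250; forgery $27,000.
Stacking rule: highest base plus $10,000 per additional charge. Highest is forgery at $27,000; 2 additional charges → +$20,000. Combined base = $47,000.
Defendant has surrendered passport (−10%): $47,000 × 0.9 = $42,300.
Documented medical condition requiring ongoing local treatment (−5%): $42,300 × 0.95 = $40,185.
$40,185 is within the $750,000 maximum.
$40,185 is at or above the $8,500 minimum.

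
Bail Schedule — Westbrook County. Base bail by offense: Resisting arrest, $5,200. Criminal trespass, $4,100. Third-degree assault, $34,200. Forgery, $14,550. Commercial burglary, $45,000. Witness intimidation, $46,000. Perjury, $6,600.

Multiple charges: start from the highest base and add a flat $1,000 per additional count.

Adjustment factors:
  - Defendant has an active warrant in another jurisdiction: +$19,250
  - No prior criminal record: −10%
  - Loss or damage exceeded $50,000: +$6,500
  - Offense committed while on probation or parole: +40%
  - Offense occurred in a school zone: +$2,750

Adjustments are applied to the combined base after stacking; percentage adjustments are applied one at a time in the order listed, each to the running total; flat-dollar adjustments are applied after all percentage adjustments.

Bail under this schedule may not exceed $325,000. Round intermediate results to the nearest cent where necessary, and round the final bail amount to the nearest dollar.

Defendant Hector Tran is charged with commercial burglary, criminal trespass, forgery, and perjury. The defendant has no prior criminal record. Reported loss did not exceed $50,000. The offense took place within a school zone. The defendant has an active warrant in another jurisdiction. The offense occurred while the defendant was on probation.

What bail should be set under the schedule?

Base amounts from the schedule: commercial burglary $45,000; criminal trespass $4,100; forgery $14,550; perjury $6,600.
Stacking rule: highest base plus $1,000 per additional charge. Highest is commercial burglary at $45,000; 3 additional charges → +$3,000. Combined base = $48,000.
No prior criminal record (−10%): $48,000 × 0.9 = $43,200.
Offense committed while on probation or parole (+40%): $43,200 × 1.4 = $60,480.
Defendant has an active warrant in another jurisdiction (+$19,250 flat): $60,480 + $19,250 = $79,730.
Offense occurred in a school zone (+$2,750 flat): $79,730 + $2,750 = $82,480.
$82,480 is within the $325,000 maximum.

$82,480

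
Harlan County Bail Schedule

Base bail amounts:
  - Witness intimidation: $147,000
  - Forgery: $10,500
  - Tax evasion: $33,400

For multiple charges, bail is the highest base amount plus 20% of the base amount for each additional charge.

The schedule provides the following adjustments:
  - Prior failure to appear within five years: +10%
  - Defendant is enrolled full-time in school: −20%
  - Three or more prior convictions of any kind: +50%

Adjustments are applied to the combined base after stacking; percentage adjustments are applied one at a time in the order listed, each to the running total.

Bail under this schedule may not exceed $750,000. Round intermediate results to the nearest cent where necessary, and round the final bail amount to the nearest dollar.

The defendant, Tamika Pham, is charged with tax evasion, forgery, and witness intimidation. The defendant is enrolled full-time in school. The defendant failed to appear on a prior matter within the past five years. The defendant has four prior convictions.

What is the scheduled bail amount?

Base amounts from the schedule: tax evasion $33,400; forgery $10,500; witness intimidation $147,000.
Stacking rule: highest base plus 20% of each additional charge. Highest is witness intimidation at $147,000. Additional: $33,400 × 20% = $6,680; $10,500 × 20% = $2,100. Combined base = $147,000 + $8,780 = $155,780.
Prior failure to appear within five years (+10%): $155,780 × 1.1 = $171,358.
Defendant is enrolled full-time in school (−20%): $171,358 × 0.8 = $137,086.40.
Three or more prior convictions of any kind (+50%): $137,086.40 × 1.5 = $205,629.60.
$205,629.60 is within the $750,000 maximum.
Rounded to the nearest dollar: $205,630.

$205,630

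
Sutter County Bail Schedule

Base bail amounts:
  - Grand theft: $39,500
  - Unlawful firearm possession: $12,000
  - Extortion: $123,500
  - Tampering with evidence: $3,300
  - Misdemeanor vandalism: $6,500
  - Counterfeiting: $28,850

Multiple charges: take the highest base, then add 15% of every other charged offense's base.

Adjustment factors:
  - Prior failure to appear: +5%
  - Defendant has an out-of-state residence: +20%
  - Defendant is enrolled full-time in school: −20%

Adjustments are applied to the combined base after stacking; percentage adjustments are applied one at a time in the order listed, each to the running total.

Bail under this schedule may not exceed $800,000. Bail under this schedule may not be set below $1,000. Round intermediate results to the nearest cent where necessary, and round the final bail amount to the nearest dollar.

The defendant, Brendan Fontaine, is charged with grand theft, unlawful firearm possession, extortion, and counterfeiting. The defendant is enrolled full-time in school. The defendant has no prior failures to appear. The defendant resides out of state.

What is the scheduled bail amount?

Base amounts from the schedule: grand theft $39,500; unlawful firearm possession $12,000; extortion $123,500; counterfeiting $28,850.
Stacking rule: highest base plus 15% of each additional charge. Highest is extortion at $123,500. Additional: $39,500 × 15% = $5,925; $12,000 × 15% = $1,800; $28,850 × 15% = $4,327.50. Combined base = $123,500 + $12,052.50 = $135,552.50.
Defendant has an out-of-state residence (+20%): $135,552.50 × 1.2 = $162,663.
Defendant is enrolled full-time in school (−20%): $162,663 × 0.8 = $130,130.40.
$130,130.40 is within the $800,000 maximum.
$130,130.40 is at or above the $1,000 minimum.
Rounded to the nearest dollar: $130,130.

$130,130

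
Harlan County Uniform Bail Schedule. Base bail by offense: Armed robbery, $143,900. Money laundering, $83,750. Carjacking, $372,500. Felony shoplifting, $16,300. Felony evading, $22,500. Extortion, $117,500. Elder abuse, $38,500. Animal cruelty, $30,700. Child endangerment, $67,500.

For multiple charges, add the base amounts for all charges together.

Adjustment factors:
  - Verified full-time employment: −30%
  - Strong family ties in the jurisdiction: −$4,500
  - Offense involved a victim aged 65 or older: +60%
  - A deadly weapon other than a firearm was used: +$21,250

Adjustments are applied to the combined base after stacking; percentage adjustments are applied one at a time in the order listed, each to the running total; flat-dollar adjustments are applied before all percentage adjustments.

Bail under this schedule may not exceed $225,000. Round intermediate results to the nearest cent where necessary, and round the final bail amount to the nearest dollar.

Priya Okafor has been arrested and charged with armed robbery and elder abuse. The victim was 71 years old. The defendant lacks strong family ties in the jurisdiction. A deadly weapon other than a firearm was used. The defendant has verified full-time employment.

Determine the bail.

Base amounts from the schedule: armed robbery $143,900; elder abuse $38,500.
Stacking rule: sum of all bases. $143,900 + $38,500 = $182,400.
A deadly weapon other than a firearm was used (+$21,250 flat): $182,400 + $21,250 = $203,650.
Verified full-time employment (−30%): $203,650 × 0.7 = $142,555.
Offense involved a victim aged 65 or older (+60%): $142,555 × 1.6 = $228,088.
Result $228,088 exceeds the maximum of $225,000; bail is capped at $225,000.

$225,000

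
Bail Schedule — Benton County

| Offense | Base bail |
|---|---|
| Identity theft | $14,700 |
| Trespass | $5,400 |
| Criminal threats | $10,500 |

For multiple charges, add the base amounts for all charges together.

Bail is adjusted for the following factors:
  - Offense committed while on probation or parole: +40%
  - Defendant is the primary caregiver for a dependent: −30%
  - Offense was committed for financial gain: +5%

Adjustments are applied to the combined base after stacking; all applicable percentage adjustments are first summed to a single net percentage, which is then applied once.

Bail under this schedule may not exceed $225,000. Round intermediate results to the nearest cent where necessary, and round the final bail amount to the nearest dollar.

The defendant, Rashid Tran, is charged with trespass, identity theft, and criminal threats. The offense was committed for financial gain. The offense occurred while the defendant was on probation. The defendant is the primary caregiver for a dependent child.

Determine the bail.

$35,190

Base amounts from the schedule: trespass $5,400; identity theft $14,700; criminal threats $10,500.
Stacking rule: sum of all bases. $5,400 + $14,700 + $10,500 = $30,600.
Net percentage adjustment: +40% −30% +5% = +15%. $30,600 × 1.15 = $35,190.
$35,190 is within the $225,000 maximum.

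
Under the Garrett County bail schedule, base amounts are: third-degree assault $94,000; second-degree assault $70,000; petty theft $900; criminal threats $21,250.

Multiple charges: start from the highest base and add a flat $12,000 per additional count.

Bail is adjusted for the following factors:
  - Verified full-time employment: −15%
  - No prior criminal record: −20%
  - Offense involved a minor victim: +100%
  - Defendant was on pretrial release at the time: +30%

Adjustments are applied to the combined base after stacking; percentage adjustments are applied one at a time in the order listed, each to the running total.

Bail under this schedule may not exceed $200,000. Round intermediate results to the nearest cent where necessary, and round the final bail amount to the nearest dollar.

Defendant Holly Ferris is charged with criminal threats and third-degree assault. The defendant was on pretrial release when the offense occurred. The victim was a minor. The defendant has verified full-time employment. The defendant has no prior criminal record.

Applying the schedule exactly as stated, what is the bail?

Base amounts from the schedule: criminal threats $21,250; third-degree assault $94,000.
Stacking rule: highest base plus $12,000 per additional charge. Highest is third-degree assault at $94,000; 1 additional charge → +$12,000. Combined base = $106,000.
Verified full-time employment (−15%): $106,000 × 0.85 = $90,100.
No prior criminal record (−20%): $90,100 × 0.8 = $72,080.
Offense involved a minor victim (+100%): $72,080 × 2 = $144,160.
Defendant was on pretrial release at the time (+30%): $144,160 × 1.3 = $187,408.
$187,408 is within the $200,000 maximum.

$187,408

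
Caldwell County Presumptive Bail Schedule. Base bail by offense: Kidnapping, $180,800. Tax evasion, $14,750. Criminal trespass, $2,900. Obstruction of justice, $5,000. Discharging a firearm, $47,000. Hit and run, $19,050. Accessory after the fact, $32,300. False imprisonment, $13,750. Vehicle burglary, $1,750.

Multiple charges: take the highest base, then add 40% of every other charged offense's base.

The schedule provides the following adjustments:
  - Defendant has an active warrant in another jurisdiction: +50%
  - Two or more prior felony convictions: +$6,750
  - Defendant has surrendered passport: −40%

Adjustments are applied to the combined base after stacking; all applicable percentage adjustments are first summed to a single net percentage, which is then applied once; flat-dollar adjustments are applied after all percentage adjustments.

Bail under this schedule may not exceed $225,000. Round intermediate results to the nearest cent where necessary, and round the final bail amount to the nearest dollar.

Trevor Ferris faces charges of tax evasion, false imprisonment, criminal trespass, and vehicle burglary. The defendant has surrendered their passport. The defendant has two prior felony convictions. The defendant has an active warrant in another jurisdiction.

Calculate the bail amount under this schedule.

Base amounts from the schedule: tax evasion $14,750; false imprisonment $13,750; criminal trespass $2,900; vehicle burglary $1,750.
Stacking rule: highest base plus 40% of each additional charge. Highest is tax evasion at $14,750. Additional: $13,750 × 40% = $5,500; $2,900 × 40% = $1,160; $1,750 × 40% = $700. Combined base = $14,750 + $7,360 = $22,110.
Net percentage adjustment: +50% −40% = +10%. $22,110 × 1.1 = $24,321.
Two or more prior felony convictions (+$6,750 flat): $24,321 + $6,750 = $31,071.
$31,071 is within the $225,000 maximum.

$31,071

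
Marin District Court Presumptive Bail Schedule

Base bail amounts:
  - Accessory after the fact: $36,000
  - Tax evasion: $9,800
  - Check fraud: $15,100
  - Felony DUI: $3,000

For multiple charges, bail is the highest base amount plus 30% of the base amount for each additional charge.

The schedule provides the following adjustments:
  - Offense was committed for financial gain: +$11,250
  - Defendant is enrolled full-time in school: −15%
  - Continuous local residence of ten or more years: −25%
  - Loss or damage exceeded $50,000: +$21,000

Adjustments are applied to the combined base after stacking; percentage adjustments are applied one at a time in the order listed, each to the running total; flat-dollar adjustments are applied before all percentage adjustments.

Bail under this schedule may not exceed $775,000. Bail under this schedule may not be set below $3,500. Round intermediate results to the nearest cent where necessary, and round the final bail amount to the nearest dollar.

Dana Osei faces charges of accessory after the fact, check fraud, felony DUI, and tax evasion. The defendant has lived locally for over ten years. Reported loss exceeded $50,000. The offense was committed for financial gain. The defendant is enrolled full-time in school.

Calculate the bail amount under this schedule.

Base amounts from the schedule: accessory after the fact $36,000; check fraud $15,100; felony DUI $3,000; tax evasion $9,800.
Stacking rule: highest base plus 30% of each additional charge. Highest is accessory after the fact at $36,000. Additional: $15,100 × 30% = $4,530; $3,000 × 30% = $900; $9,800 × 30% = $2,940. Combined base = $36,000 + $8,370 = $44,370.
Offense was committed for financial gain (+$11,250 flat): $44,370 + $11,250 = $55,620.
Loss or damage exceeded $50,000 (+$21,000 flat): $55,620 + $21,000 = $76,620.
Defendant is enrolled full-time in school (−15%): $76,620 × 0.85 = $65,127.
Continuous local residence of ten or more years (−25%): $65,127 × 0.75 = $48,845.25.
$48,845.25 is within the $775,000 maximum.
$48,845.25 is at or above the $3,500 minimum.
Rounded to the nearest dollar: $48,845.

$48,845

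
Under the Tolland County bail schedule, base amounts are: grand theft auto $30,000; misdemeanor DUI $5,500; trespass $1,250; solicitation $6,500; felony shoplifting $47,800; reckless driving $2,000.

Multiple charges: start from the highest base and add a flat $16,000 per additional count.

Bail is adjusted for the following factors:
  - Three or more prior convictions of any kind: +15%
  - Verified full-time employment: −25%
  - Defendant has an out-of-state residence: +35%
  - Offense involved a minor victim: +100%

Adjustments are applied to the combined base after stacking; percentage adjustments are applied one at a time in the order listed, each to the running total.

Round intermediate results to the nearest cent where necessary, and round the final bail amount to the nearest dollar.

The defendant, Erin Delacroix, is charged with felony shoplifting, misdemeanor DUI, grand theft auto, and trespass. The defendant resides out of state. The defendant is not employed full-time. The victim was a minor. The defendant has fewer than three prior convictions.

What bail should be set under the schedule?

Base amounts from the schedule: felony shoplifting $47,800; misdemeanor DUI $5,500; grand theft auto $30,000; trespass $1,250.
Stacking rule: highest base plus $16,000 per additional charge. Highest is felony shoplifting at $47,800; 3 additional charges → +$48,000. Combined base = $95,800.
Defendant has an out-of-state residence (+35%): $95,800 × 1.35 = $129,330.
Offense involved a minor victim (+100%): $129,330 × 2 = $258,660.

$258,660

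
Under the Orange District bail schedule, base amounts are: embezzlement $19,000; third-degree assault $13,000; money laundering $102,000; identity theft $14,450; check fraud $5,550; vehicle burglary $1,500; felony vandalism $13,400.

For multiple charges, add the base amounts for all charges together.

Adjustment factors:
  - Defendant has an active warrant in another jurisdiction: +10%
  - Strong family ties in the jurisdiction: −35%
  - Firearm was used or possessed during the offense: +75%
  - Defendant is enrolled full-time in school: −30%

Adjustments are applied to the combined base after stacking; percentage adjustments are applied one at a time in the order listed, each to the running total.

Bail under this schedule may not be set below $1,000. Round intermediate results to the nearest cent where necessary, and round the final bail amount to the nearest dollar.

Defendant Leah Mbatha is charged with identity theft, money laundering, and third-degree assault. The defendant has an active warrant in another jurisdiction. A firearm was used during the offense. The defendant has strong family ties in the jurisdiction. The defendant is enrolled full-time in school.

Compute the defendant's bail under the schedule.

Base amounts from the schedule: identity theft $14,450; money laundering $102,000; third-degree assault $13,000.
Stacking rule: sum of all bases. $14,450 + $102,000 + $13,000 = $129,450.
Defendant has an active warrant in another jurisdiction (+10%): $129,450 × 1.1 = $142,395.
Strong family ties in the jurisdiction (−35%): $142,395 × 0.65 = $92,556.75.
Firearm was used or possessed during the offense (+75%): $92,556.75 × 1.75 = $161,974.31.
Defendant is enrolled full-time in school (−30%): $161,974.31 × 0.7 = $113,382.02.
$113,382.02 is at or above the $1,000 minimum.
Rounded to the nearest dollar: $113,382.

$113,382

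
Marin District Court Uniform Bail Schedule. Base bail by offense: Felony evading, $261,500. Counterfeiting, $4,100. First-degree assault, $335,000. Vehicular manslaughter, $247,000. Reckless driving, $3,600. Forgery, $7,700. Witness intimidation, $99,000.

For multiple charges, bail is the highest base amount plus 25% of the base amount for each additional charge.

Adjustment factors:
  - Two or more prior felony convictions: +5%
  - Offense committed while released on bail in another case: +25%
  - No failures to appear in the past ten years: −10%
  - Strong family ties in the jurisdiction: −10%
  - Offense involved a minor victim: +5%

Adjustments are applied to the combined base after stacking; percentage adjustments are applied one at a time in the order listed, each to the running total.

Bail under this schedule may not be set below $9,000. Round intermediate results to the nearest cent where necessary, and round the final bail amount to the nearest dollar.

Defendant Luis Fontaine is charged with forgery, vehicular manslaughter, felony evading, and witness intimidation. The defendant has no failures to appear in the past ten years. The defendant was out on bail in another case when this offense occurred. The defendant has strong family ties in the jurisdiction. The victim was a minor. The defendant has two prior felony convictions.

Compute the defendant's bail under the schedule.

$390,615

Base amounts from the schedule: forgery $7,700; vehicular manslaughter $247,000; felony evading $261,500; witness intimidation $99,000.
Stacking rule: highest base plus 25% of each additional charge. Highest is felony evading at $261,500. Additional: $7,700 × 25% = $1,925; $247,000 × 25% = $61,750; $99,000 × 25% = $24,750. Combined base = $261,500 + $88,425 = $349,925.
Two or more prior felony convictions (+5%): $349,925 × 1.05 = $367,421.25.
Offense committed while released on bail in another case (+25%): $367,421.25 × 1.25 = $459,276.56.
No failures to appear in the past ten years (−10%): $459,276.56 × 0.9 = $413,348.90.
Strong family ties in the jurisdiction (−10%): $413,348.90 × 0.9 = $372,014.01.
Offense involved a minor victim (+5%): $372,014.01 × 1.05 = $390,614.71.
$390,614.71 is at or above the $9,000 minimum.
Rounded to the nearest dollar: $390,615.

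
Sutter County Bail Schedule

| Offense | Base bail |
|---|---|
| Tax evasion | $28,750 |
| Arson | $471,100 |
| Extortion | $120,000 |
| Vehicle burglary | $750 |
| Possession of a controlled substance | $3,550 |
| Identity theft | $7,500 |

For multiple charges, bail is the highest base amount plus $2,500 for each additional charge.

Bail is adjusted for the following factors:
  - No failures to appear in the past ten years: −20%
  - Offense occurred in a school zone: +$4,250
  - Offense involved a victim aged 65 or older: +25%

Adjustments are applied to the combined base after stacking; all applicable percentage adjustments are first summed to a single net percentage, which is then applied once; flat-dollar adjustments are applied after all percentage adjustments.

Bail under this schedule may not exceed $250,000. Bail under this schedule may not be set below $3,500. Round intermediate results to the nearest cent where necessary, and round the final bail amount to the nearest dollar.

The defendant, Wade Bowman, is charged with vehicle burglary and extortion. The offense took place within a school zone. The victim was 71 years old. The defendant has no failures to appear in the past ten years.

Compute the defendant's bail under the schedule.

$132,875

Base amounts from the schedule: vehicle burglary $750; extortion $120,000.
Stacking rule: highest base plus $2,500 per additional charge. Highest is extortion at $120,000; 1 additional charge → +$2,500. Combined base = $122,500.
Net percentage adjustment: −20% +25% = +5%. $122,500 × 1.05 = $128,625.
Offense occurred in a school zone (+$4,250 flat): $128,625 + $4,250 = $132,875.
$132,875 is within the $250,000 maximum.
$132,875 is at or above the $3,500 minimum.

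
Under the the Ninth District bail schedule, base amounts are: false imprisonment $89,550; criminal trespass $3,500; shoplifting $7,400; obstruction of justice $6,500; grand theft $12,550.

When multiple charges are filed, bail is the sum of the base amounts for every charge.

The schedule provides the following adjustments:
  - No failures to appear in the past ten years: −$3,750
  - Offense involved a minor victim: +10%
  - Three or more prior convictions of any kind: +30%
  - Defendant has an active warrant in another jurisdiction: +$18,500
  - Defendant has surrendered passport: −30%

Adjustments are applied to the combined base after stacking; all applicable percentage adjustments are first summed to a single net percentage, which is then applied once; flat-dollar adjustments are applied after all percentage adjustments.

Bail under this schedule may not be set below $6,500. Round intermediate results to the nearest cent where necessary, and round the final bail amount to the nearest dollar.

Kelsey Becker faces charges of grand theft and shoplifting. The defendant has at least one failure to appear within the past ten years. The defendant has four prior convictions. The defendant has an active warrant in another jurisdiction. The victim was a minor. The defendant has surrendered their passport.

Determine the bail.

Base amounts from the schedule: grand theft $12,550; shoplifting $7,400.
Stacking rule: sum of all bases. $12,550 + $7,400 = $19,950.
Net percentage adjustment: +10% +30% −30% = +10%. $19,950 × 1.1 = $21,945.
Defendant has an active warrant in another jurisdiction (+$18,500 flat): $21,945 + $18,500 = $40,445.
$40,445 is at or above the $6,500 minimum.

$40,445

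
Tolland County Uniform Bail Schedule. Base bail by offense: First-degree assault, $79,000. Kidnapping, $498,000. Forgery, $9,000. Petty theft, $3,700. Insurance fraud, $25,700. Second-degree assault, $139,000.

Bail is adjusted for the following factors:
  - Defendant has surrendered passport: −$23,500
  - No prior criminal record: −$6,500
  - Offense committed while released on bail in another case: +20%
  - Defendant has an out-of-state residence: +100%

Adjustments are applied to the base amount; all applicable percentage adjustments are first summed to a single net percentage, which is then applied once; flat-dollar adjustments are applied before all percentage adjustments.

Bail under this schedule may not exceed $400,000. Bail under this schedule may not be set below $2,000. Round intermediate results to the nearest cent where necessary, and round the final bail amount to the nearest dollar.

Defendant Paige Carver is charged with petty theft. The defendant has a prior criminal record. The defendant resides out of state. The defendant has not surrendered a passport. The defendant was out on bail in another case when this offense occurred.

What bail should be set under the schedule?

$8,140

Base amounts from the schedule: petty theft $3,700.
Single charge. Combined base = $3,700.
Net percentage adjustment: +20% +100% = +120%. $3,700 × 2.2 = $8,140.
$8,140 is within the $400,000 maximum.
$8,140 is at or above the $2,000 minimum.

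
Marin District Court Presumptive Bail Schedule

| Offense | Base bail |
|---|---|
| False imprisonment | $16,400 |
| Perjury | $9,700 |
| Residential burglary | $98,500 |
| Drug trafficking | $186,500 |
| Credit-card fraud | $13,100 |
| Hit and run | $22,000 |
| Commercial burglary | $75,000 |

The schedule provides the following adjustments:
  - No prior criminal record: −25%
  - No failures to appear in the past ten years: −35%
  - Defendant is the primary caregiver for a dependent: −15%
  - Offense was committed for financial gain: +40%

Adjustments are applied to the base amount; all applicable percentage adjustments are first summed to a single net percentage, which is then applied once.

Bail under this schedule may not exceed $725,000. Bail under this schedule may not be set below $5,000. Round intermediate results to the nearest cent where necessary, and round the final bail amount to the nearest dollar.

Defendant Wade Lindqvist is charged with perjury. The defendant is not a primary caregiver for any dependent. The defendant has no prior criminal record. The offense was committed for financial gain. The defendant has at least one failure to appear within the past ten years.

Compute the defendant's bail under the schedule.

$11,155

Base amounts from the schedule: perjury $9,700.
Single charge. Combined base = $9,700.
Net percentage adjustment: −25% +40% = +15%. $9,700 × 1.15 = $11,155.
$11,155 is within the $725,000 maximum.
$11,155 is at or above the $5,000 minimum.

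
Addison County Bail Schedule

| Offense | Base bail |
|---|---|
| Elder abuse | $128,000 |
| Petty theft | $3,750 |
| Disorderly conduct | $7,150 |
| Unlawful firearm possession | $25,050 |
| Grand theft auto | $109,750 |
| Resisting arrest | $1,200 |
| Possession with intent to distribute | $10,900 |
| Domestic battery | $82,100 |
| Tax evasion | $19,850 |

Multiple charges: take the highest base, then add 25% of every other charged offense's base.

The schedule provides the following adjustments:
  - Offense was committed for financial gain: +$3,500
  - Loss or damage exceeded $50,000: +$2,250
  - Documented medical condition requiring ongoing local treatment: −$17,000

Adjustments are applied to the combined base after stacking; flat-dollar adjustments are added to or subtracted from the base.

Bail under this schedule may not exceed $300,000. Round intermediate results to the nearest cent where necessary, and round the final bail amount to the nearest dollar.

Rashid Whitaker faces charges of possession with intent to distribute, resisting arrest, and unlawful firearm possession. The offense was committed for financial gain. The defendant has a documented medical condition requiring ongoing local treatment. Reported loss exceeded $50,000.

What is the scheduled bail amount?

Base amounts from the schedule: possession with intent to distribute $10,900; resisting arrest $1,200; unlawful firearm possession $25,050.
Stacking rule: highest base plus 25% of each additional charge. Highest is unlawful firearm possession at $25,050. Additional: $10,900 × 25% = $2,725; $1,200 × 25% = $300. Combined base = $25,050 + $3,025 = $28,075.
Offense was committed for financial gain (+$3,500 flat): $28,075 + $3,500 = $31,575.
Loss or damage exceeded $50,000 (+$2,250 flat): $31,575 + $2,250 = $33,825.
Documented medical condition requiring ongoing local treatment (−$17,000 flat): $33,825 − $17,000 = $16,825.
$16,825 is within the $300,000 maximum.

$16,825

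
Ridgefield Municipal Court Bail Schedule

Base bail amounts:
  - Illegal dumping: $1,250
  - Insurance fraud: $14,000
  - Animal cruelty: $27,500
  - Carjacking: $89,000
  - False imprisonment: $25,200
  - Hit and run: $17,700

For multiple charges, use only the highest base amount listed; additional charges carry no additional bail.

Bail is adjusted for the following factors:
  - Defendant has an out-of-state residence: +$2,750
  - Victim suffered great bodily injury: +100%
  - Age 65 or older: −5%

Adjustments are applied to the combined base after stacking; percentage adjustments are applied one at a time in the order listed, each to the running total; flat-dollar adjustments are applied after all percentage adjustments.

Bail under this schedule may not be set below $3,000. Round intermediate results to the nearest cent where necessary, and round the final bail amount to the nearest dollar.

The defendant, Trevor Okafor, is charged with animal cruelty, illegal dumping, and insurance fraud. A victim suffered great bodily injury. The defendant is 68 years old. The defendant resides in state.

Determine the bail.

$52,250

Base amounts from the schedule: animal cruelty $27,500; illegal dumping $1,250; insurance fraud $14,000.
Stacking rule: use the highest base only. Highest is animal cruelty at $27,500. Combined base = $27,500.
Victim suffered great bodily injury (+100%): $27,500 × 2 = $55,000.
Age 65 or older (−5%): $55,000 × 0.95 = $52,250.
$52,250 is at or above the $3,000 minimum.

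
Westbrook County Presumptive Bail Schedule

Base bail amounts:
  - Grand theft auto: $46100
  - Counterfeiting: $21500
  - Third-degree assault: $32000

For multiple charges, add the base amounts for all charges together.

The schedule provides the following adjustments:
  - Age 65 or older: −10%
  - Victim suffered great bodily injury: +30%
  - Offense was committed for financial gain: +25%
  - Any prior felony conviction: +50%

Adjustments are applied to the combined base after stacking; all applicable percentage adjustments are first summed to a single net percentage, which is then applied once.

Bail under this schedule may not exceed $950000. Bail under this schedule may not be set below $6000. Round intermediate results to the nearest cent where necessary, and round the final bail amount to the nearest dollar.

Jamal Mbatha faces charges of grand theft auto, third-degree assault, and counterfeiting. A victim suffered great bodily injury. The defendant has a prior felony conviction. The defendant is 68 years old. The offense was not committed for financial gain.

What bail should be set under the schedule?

$169320

Base amounts from the schedule: grand theft auto $46100; third-degree assault $32000; counterfeiting $21500.
Stacking rule: sum of all bases. $46100 + $32000 + $21500 = $99600.
Net percentage adjustment: −10% +30% +50% = +70%. $99600 × 1.7 = $169320.
$169320 is within the $950000 maximum.
$169320 is at or above the $6000 minimum.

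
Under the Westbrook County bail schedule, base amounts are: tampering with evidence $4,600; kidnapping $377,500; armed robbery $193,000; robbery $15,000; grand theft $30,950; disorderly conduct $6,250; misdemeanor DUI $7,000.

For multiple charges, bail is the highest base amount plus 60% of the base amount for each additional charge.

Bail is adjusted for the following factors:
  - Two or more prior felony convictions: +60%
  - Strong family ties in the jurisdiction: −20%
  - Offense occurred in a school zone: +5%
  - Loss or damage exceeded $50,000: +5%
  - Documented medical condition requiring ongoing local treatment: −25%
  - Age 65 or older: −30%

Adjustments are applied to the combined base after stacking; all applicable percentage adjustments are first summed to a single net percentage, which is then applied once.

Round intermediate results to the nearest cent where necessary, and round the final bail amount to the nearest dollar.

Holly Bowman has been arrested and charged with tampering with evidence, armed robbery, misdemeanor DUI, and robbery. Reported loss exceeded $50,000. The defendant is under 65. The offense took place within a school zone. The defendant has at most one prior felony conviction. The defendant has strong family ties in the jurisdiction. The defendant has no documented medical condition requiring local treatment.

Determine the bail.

$188,064

Base amounts from the schedule: tampering with evidence $4,600; armed robbery $193,000; misdemeanor DUI $7,000; robbery $15,000.
Stacking rule: highest base plus 60% of each additional charge. Highest is armed robbery at $193,000. Additional: $4,600 × 60% = $2,760; $7,000 × 60% = $4,200; $15,000 × 60% = $9,000. Combined base = $193,000 + $15,960 = $208,960.
Net percentage adjustment: −20% +5% +5% = −10%. $208,960 × 0.9 = $188,064.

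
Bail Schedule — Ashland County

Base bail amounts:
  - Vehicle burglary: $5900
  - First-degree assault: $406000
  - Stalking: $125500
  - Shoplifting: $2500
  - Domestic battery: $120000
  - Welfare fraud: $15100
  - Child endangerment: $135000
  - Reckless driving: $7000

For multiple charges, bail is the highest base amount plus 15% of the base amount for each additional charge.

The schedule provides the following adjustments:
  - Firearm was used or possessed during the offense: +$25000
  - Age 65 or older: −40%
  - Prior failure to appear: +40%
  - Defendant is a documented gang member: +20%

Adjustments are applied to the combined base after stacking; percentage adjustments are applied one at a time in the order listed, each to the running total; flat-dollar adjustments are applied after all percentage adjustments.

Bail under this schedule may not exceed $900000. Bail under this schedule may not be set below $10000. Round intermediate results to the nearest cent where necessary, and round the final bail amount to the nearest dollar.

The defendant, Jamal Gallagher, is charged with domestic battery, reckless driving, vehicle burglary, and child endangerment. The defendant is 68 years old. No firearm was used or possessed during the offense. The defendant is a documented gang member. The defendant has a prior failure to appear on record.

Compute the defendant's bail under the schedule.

$156174

Base amounts from the schedule: domestic battery $120000; reckless driving $7000; vehicle burglary $5900; child endangerment $135000.
Stacking rule: highest base plus 15% of each additional charge. Highest is child endangerment at $135000. Additional: $120000 × 15% = $18000; $7000 × 15% = $1050; $5900 × 15% = $885. Combined base = $135000 + $19935 = $154935.
Age 65 or older (−40%): $154935 × 0.6 = $92961.
Prior failure to appear (+40%): $92961 × 1.4 = $130145.40.
Defendant is a documented gang member (+20%): $130145.40 × 1.2 = $156174.48.
$156174.48 is within the $900000 maximum.
$156174.48 is at or above the $10000 minimum.
Rounded to the nearest dollar: $156174.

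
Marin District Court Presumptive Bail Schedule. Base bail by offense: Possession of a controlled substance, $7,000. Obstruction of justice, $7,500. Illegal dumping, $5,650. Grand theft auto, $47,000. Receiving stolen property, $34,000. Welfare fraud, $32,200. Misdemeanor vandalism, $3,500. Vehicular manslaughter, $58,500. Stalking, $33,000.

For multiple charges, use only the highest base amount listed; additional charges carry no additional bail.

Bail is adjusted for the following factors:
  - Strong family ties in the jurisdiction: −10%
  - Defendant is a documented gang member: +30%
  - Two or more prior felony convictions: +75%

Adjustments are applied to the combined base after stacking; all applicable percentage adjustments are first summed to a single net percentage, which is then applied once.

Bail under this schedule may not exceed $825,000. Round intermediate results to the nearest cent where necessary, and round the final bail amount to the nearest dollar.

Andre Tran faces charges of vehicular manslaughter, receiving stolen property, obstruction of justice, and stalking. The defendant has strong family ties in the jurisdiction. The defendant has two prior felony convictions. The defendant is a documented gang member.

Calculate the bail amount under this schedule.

$114,075

Base amounts from the schedule: vehicular manslaughter $58,500; receiving stolen property $34,000; obstruction of justice $7,500; stalking $33,000.
Stacking rule: use the highest base only. Highest is vehicular manslaughter at $58,500. Combined base = $58,500.
Net percentage adjustment: −10% +30% +75% = +95%. $58,500 × 1.95 = $114,075.
$114,075 is within the $825,000 maximum.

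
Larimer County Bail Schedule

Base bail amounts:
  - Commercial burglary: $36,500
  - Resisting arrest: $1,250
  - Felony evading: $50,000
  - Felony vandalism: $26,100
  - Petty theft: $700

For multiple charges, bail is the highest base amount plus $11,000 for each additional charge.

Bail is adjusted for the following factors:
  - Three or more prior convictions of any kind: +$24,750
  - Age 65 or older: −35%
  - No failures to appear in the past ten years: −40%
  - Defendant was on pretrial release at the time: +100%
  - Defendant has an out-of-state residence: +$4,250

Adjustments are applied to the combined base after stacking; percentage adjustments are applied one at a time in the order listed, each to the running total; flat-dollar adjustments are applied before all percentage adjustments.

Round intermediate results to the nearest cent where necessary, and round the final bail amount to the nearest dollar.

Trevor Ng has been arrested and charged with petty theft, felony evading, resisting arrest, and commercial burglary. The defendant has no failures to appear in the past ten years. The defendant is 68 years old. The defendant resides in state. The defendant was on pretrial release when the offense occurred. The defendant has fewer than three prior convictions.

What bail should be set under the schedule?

$64,740

Base amounts from the schedule: petty theft $700; felony evading $50,000; resisting arrest $1,250; commercial burglary $36,500.
Stacking rule: highest base plus $11,000 per additional charge. Highest is felony evading at $50,000; 3 additional charges → +$33,000. Combined base = $83,000.
Age 65 or older (−35%): $83,000 × 0.65 = $53,950.
No failures to appear in the past ten years (−40%): $53,950 × 0.6 = $32,370.
Defendant was on pretrial release at the time (+100%): $32,370 × 2 = $64,740.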